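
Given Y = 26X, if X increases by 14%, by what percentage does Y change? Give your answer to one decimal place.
14.0%

For Y = 26X:
If X → X(1 + 0.14)
Then Y → Y · (1 + 0.14)^1
     = Y · 1.1400

Percentage change = ((1 + 0.14)^1 − 1) × 100% = 14.0%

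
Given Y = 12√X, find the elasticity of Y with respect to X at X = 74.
Elasticity = 1/2

Elasticity = (dY/dX) · (X/Y)

dY/dX = 6/√X
At X = 74: dY/dX = 3·√74/37, Y = 12·√74

Elasticity = (3·√74/37) · (74 / (12·√74)) = 1/2

Interpretation: for a small percentage change in X, the percentage change in Y is approximately 0.50 times as large.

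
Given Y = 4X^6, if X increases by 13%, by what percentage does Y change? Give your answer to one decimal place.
108.2%

For Y = 4X^6:
If X → X(1 + 0.13)
Then Y → Y · (1 + 0.13)^6
     ≈ Y · 2.0820

Percentage change = ((1 + 0.13)^6 − 1) × 100% ≈ 108.2%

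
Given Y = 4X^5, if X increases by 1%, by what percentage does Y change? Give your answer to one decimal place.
5.1%

For Y = 4X^5:
If X → X(1 + 0.01)
Then Y → Y · (1 + 0.01)^5
     ≈ Y · 1.0510

Percentage change = ((1 + 0.01)^5 − 1) × 100% ≈ 5.1%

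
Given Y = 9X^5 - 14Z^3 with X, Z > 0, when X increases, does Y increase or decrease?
Y increases

Taking the partial derivative:
∂Y/∂X = 45X^4

∂Y/∂X = 45X^4 > 0 (assuming positive values)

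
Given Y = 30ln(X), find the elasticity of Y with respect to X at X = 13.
Elasticity = 1/ln(13) ≈ 0.3899

Elasticity = (dY/dX) · (X/Y)

dY/dX = 30/X
At X = 13: dY/dX = 30/13, Y = 30·ln(13)

Elasticity = (30/13) · (13 / (30·ln(13))) = 1/ln(13) ≈ 0.3899

Interpretation: for a small percentage change in X, the percentage change in Y is approximately 0.39 times as large.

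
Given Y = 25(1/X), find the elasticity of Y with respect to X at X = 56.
Elasticity = -1

Elasticity = (dY/dX) · (X/Y)

dY/dX = -25/X²
At X = 56: dY/dX = -25/3136, Y = 25/56

Elasticity = (-25/3136) · (56 / (25/56)) = -1

Interpretation: for a small percentage change in X, the percentage change in Y is approximately -1.00 times as large.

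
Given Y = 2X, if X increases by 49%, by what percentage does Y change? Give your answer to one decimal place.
49.0%

For Y = 2X:
If X → X(1 + 0.49)
Then Y → Y · (1 + 0.49)^1
     = Y · 1.4900

Percentage change = ((1 + 0.49)^1 − 1) × 100% = 49.0%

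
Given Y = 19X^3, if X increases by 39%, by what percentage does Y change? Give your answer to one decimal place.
168.6%

For Y = 19X^3:
If X → X(1 + 0.39)
Then Y → Y · (1 + 0.39)^3
     ≈ Y · 2.6856

Percentage change = ((1 + 0.39)^3 − 1) × 100% ≈ 168.6%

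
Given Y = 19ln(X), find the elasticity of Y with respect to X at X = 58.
Elasticity = 1/ln(58) ≈ 0.2463

Elasticity = (dY/dX) · (X/Y)

dY/dX = 19/X
At X = 58: dY/dX = 19/58, Y = 19·ln(58)

Elasticity = (19/58) · (58 / (19·ln(58))) = 1/ln(58) ≈ 0.2463

Interpretation: for a small percentage change in X, the percentage change in Y is approximately 0.25 times as large.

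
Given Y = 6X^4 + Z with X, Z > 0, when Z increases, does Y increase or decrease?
Y increases

Taking the partial derivative:
∂Y/∂Z = 1

∂Y/∂Z = 1 > 0 (assuming positive values)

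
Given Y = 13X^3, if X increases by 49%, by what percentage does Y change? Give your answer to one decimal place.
230.8%

For Y = 13X^3:
If X → X(1 + 0.49)
Then Y → Y · (1 + 0.49)^3
     ≈ Y · 3.3079

Percentage change = ((1 + 0.49)^3 − 1) × 100% ≈ 230.8%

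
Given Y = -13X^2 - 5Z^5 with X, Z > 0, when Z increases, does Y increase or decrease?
Y decreases

Taking the partial derivative:
∂Y/∂Z = -25Z^4

∂Y/∂Z = -25Z^4 < 0 (assuming positive values)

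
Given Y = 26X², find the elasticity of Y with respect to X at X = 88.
Elasticity = 2

Elasticity = (dY/dX) · (X/Y)

dY/dX = 52·X
At X = 88: dY/dX = 4576, Y = 201344

Elasticity = 4576 · (88 / 201344) = 2

Interpretation: for a small percentage change in X, the percentage change in Y is approximately 2.00 times as large.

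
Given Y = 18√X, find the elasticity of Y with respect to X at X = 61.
Elasticity = 1/2

Elasticity = (dY/dX) · (X/Y)

dY/dX = 9/√X
At X = 61: dY/dX = 9·√61/61, Y = 18·√61

Elasticity = (9·√61/61) · (61 / (18·√61)) = 1/2

Interpretation: for a small percentage change in X, the percentage change in Y is approximately 0.50 times as large.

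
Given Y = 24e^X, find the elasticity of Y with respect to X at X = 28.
Elasticity = 28

Elasticity = (dY/dX) · (X/Y)

dY/dX = 24·e^X
At X = 28: dY/dX = 24·e^28, Y = 24·e^28

Elasticity = (24·e^28) · (28 / (24·e^28)) = 28

Interpretation: for a small percentage change in X, the percentage change in Y is approximately 28.00 times as large.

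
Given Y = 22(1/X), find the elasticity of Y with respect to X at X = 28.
Elasticity = -1

Elasticity = (dY/dX) · (X/Y)

dY/dX = -22/X²
At X = 28: dY/dX = -11/392, Y = 11/14

Elasticity = (-11/392) · (28 / (11/14)) = -1

Interpretation: for a small percentage change in X, the percentage change in Y is approximately -1.00 times as large.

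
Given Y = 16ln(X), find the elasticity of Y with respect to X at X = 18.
Elasticity = 1/ln(18) ≈ 0.3460

Elasticity = (dY/dX) · (X/Y)

dY/dX = 16/X
At X = 18: dY/dX = 8/9, Y = 16·ln(18)

Elasticity = (8/9) · (18 / (16·ln(18))) = 1/ln(18) ≈ 0.3460

Interpretation: for a small percentage change in X, the percentage change in Y is approximately 0.35 times as large.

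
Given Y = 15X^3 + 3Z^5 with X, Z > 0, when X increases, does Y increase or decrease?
Y increases

Taking the partial derivative:
∂Y/∂X = 45X^2

∂Y/∂X = 45X^2 > 0 (assuming positive values)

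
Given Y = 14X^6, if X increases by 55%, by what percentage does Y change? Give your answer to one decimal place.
1286.7%

For Y = 14X^6:
If X → X(1 + 0.55)
Then Y → Y · (1 + 0.55)^6
     ≈ Y · 13.8672

Percentage change = ((1 + 0.55)^6 − 1) × 100% ≈ 1286.7%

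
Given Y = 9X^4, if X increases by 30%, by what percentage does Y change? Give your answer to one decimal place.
185.6%

For Y = 9X^4:
If X → X(1 + 0.3)
Then Y → Y · (1 + 0.3)^4
     = Y · 2.8561

Percentage change = ((1 + 0.3)^4 − 1) × 100% ≈ 185.6%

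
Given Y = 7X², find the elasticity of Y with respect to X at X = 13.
Elasticity = 2

Elasticity = (dY/dX) · (X/Y)

dY/dX = 14·X
At X = 13: dY/dX = 182, Y = 1183

Elasticity = 182 · (13 / 1183) = 2

Interpretation: for a small percentage change in X, the percentage change in Y is approximately 2.00 times as large.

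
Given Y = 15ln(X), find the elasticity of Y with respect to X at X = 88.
Elasticity = 1/ln(88) ≈ 0.2233

Elasticity = (dY/dX) · (X/Y)

dY/dX = 15/X
At X = 88: dY/dX = 15/88, Y = 15·ln(88)

Elasticity = (15/88) · (88 / (15·ln(88))) = 1/ln(88) ≈ 0.2233

Interpretation: for a small percentage change in X, the percentage change in Y is approximately 0.22 times as large.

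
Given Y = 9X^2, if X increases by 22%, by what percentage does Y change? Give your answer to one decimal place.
48.8%

For Y = 9X^2:
If X → X(1 + 0.22)
Then Y → Y · (1 + 0.22)^2
     = Y · 1.4884

Percentage change = ((1 + 0.22)^2 − 1) × 100% ≈ 48.8%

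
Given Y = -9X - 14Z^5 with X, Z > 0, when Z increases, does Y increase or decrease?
Y decreases

Taking the partial derivative:
∂Y/∂Z = -70Z^4

∂Y/∂Z = -70Z^4 < 0 (assuming positive values)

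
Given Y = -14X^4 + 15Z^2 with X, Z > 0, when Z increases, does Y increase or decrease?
Y increases

Taking the partial derivative:
∂Y/∂Z = 30Z

∂Y/∂Z = 30Z > 0 (assuming positive values)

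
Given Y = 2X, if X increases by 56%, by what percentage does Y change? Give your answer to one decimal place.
56.0%

For Y = 2X:
If X → X(1 + 0.56)
Then Y → Y · (1 + 0.56)^1
     = Y · 1.5600

Percentage change = ((1 + 0.56)^1 − 1) × 100% = 56.0%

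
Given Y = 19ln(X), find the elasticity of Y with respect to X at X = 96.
Elasticity = 1/ln(96) ≈ 0.2191

Elasticity = (dY/dX) · (X/Y)

dY/dX = 19/X
At X = 96: dY/dX = 19/96, Y = 19·ln(96)

Elasticity = (19/96) · (96 / (19·ln(96))) = 1/ln(96) ≈ 0.2191

Interpretation: for a small percentage change in X, the percentage change in Y is approximately 0.22 times as large.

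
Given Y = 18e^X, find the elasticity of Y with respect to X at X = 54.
Elasticity = 54

Elasticity = (dY/dX) · (X/Y)

dY/dX = 18·e^X
At X = 54: dY/dX = 18·e^54, Y = 18·e^54

Elasticity = (18·e^54) · (54 / (18·e^54)) = 54

Interpretation: for a small percentage change in X, the percentage change in Y is approximately 54.00 times as large.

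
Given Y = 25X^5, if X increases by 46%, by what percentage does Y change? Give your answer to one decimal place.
563.4%

For Y = 25X^5:
If X → X(1 + 0.46)
Then Y → Y · (1 + 0.46)^5
     ≈ Y · 6.6338

Percentage change = ((1 + 0.46)^5 − 1) × 100% ≈ 563.4%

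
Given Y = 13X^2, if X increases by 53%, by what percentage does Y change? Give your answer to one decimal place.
134.1%

For Y = 13X^2:
If X → X(1 + 0.53)
Then Y → Y · (1 + 0.53)^2
     = Y · 2.3409

Percentage change = ((1 + 0.53)^2 − 1) × 100% ≈ 134.1%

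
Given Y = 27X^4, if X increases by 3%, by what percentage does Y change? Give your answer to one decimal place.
12.6%

For Y = 27X^4:
If X → X(1 + 0.03)
Then Y → Y · (1 + 0.03)^4
     ≈ Y · 1.1255

Percentage change = ((1 + 0.03)^4 − 1) × 100% ≈ 12.6%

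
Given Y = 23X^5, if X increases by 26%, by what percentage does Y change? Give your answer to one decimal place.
217.6%

For Y = 23X^5:
If X → X(1 + 0.26)
Then Y → Y · (1 + 0.26)^5
     ≈ Y · 3.1758

Percentage change = ((1 + 0.26)^5 − 1) × 100% ≈ 217.6%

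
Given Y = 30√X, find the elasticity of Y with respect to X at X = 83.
Elasticity = 1/2

Elasticity = (dY/dX) · (X/Y)

dY/dX = 15/√X
At X = 83: dY/dX = 15·√83/83, Y = 30·√83

Elasticity = (15·√83/83) · (83 / (30·√83)) = 1/2

Interpretation: for a small percentage change in X, the percentage change in Y is approximately 0.50 times as large.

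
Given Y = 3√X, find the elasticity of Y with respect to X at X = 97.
Elasticity = 1/2

Elasticity = (dY/dX) · (X/Y)

dY/dX = 3/(2·√X)
At X = 97: dY/dX = 3·√97/194, Y = 3·√97

Elasticity = (3·√97/194) · (97 / (3·√97)) = 1/2

Interpretation: for a small percentage change in X, the percentage change in Y is approximately 0.50 times as large.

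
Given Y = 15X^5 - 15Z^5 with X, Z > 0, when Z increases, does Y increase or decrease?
Y decreases

Taking the partial derivative:
∂Y/∂Z = -75Z^4

∂Y/∂Z = -75Z^4 < 0 (assuming positive values)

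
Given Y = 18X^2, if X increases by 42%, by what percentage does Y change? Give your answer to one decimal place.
101.6%

For Y = 18X^2:
If X → X(1 + 0.42)
Then Y → Y · (1 + 0.42)^2
     = Y · 2.0164

Percentage change = ((1 + 0.42)^2 − 1) × 100% ≈ 101.6%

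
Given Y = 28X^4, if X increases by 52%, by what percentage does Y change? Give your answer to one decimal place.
433.8%

For Y = 28X^4:
If X → X(1 + 0.52)
Then Y → Y · (1 + 0.52)^4
     ≈ Y · 5.3379

Percentage change = ((1 + 0.52)^4 − 1) × 100% ≈ 433.8%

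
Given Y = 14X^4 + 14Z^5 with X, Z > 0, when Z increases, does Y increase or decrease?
Y increases

Taking the partial derivative:
∂Y/∂Z = 70Z^4

∂Y/∂Z = 70Z^4 > 0 (assuming positive values)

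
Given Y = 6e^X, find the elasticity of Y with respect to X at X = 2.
Elasticity = 2

Elasticity = (dY/dX) · (X/Y)

dY/dX = 6·e^X
At X = 2: dY/dX = 6·e^2, Y = 6·e^2

Elasticity = (6·e^2) · (2 / (6·e^2)) = 2

Interpretation: for a small percentage change in X, the percentage change in Y is approximately 2.00 times as large.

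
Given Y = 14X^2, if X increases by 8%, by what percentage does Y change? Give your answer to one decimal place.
16.6%

For Y = 14X^2:
If X → X(1 + 0.08)
Then Y → Y · (1 + 0.08)^2
     = Y · 1.1664

Percentage change = ((1 + 0.08)^2 − 1) × 100% ≈ 16.6%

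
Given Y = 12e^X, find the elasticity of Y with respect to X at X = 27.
Elasticity = 27

Elasticity = (dY/dX) · (X/Y)

dY/dX = 12·e^X
At X = 27: dY/dX = 12·e^27, Y = 12·e^27

Elasticity = (12·e^27) · (27 / (12·e^27)) = 27

Interpretation: for a small percentage change in X, the percentage change in Y is approximately 27.00 times as large.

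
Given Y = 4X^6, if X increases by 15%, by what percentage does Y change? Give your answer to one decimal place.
131.3%

For Y = 4X^6:
If X → X(1 + 0.15)
Then Y → Y · (1 + 0.15)^6
     ≈ Y · 2.3131

Percentage change = ((1 + 0.15)^6 − 1) × 100% ≈ 131.3%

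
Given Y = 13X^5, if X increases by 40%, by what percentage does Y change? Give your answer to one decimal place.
437.8%

For Y = 13X^5:
If X → X(1 + 0.4)
Then Y → Y · (1 + 0.4)^5
     ≈ Y · 5.3782

Percentage change = ((1 + 0.4)^5 − 1) × 100% ≈ 437.8%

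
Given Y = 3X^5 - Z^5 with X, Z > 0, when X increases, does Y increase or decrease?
Y increases

Taking the partial derivative:
∂Y/∂X = 15X^4

∂Y/∂X = 15X^4 > 0 (assuming positive values)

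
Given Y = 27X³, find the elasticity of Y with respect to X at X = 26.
Elasticity = 3

Elasticity = (dY/dX) · (X/Y)

dY/dX = 81·X²
At X = 26: dY/dX = 54756, Y = 474552

Elasticity = 54756 · (26 / 474552) = 3

Interpretation: for a small percentage change in X, the percentage change in Y is approximately 3.00 times as large.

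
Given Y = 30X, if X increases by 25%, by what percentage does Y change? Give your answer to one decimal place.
25.0%

For Y = 30X:
If X → X(1 + 0.25)
Then Y → Y · (1 + 0.25)^1
     = Y · 1.2500

Percentage change = ((1 + 0.25)^1 − 1) × 100% = 25.0%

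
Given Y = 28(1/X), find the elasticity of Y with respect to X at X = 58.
Elasticity = -1

Elasticity = (dY/dX) · (X/Y)

dY/dX = -28/X²
At X = 58: dY/dX = -7/841, Y = 14/29

Elasticity = (-7/841) · (58 / (14/29)) = -1

Interpretation: for a small percentage change in X, the percentage change in Y is approximately -1.00 times as large.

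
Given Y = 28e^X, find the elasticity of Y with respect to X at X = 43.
Elasticity = 43

Elasticity = (dY/dX) · (X/Y)

dY/dX = 28·e^X
At X = 43: dY/dX = 28·e^43, Y = 28·e^43

Elasticity = (28·e^43) · (43 / (28·e^43)) = 43

Interpretation: for a small percentage change in X, the percentage change in Y is approximately 43.00 times as large.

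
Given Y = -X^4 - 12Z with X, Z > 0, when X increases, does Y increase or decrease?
Y decreases

Taking the partial derivative:
∂Y/∂X = -4X^3

∂Y/∂X = -4X^3 < 0 (assuming positive values)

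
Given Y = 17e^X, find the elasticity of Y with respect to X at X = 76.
Elasticity = 76

Elasticity = (dY/dX) · (X/Y)

dY/dX = 17·e^X
At X = 76: dY/dX = 17·e^76, Y = 17·e^76

Elasticity = (17·e^76) · (76 / (17·e^76)) = 76

Interpretation: for a small percentage change in X, the percentage change in Y is approximately 76.00 times as large.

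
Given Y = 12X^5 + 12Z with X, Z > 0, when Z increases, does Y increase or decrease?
Y increases

Taking the partial derivative:
∂Y/∂Z = 12

∂Y/∂Z = 12 > 0 (assuming positive values)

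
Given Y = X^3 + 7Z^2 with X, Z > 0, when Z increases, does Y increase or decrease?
Y increases

Taking the partial derivative:
∂Y/∂Z = 14Z

∂Y/∂Z = 14Z > 0 (assuming positive values)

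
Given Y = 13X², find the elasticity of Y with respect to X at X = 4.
Elasticity = 2

Elasticity = (dY/dX) · (X/Y)

dY/dX = 26·X
At X = 4: dY/dX = 104, Y = 208

Elasticity = 104 · (4 / 208) = 2

Interpretation: for a small percentage change in X, the percentage change in Y is approximately 2.00 times as large.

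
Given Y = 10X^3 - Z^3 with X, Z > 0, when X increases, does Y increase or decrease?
Y increases

Taking the partial derivative:
∂Y/∂X = 30X^2

∂Y/∂X = 30X^2 > 0 (assuming positive values)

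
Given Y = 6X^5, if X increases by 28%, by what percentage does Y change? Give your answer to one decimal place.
243.6%

For Y = 6X^5:
If X → X(1 + 0.28)
Then Y → Y · (1 + 0.28)^5
     ≈ Y · 3.4360

Percentage change = ((1 + 0.28)^5 − 1) × 100% ≈ 243.6%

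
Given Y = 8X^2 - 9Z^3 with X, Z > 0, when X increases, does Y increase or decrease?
Y increases

Taking the partial derivative:
∂Y/∂X = 16X

∂Y/∂X = 16X > 0 (assuming positive values)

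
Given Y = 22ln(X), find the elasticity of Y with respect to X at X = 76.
Elasticity = 1/ln(76) ≈ 0.2309

Elasticity = (dY/dX) · (X/Y)

dY/dX = 22/X
At X = 76: dY/dX = 11/38, Y = 22·ln(76)

Elasticity = (11/38) · (76 / (22·ln(76))) = 1/ln(76) ≈ 0.2309

Interpretation: for a small percentage change in X, the percentage change in Y is approximately 0.23 times as large.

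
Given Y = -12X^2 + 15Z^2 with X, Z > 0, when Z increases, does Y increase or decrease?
Y increases

Taking the partial derivative:
∂Y/∂Z = 30Z

∂Y/∂Z = 30Z > 0 (assuming positive values)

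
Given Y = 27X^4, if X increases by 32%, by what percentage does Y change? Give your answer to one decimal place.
203.6%

For Y = 27X^4:
If X → X(1 + 0.32)
Then Y → Y · (1 + 0.32)^4
     ≈ Y · 3.0360

Percentage change = ((1 + 0.32)^4 − 1) × 100% ≈ 203.6%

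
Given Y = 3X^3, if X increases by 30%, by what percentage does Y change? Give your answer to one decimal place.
119.7%

For Y = 3X^3:
If X → X(1 + 0.3)
Then Y → Y · (1 + 0.3)^3
     = Y · 2.1970

Percentage change = ((1 + 0.3)^3 − 1) × 100% = 119.7%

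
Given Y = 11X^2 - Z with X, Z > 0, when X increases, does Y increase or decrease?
Y increases

Taking the partial derivative:
∂Y/∂X = 22X

∂Y/∂X = 22X > 0 (assuming positive values)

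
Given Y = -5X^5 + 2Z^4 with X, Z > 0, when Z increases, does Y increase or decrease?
Y increases

Taking the partial derivative:
∂Y/∂Z = 8Z^3

∂Y/∂Z = 8Z^3 > 0 (assuming positive values)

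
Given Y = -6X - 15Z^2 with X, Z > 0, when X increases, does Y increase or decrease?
Y decreases

Taking the partial derivative:
∂Y/∂X = -6

∂Y/∂X = -6 < 0 (assuming positive values)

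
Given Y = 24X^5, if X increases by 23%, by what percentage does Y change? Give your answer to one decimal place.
181.5%

For Y = 24X^5:
If X → X(1 + 0.23)
Then Y → Y · (1 + 0.23)^5
     ≈ Y · 2.8153

Percentage change = ((1 + 0.23)^5 − 1) × 100% ≈ 181.5%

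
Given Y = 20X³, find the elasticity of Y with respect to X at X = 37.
Elasticity = 3

Elasticity = (dY/dX) · (X/Y)

dY/dX = 60·X²
At X = 37: dY/dX = 82140, Y = 1013060

Elasticity = 82140 · (37 / 1013060) = 3

Interpretation: for a small percentage change in X, the percentage change in Y is approximately 3.00 times as large.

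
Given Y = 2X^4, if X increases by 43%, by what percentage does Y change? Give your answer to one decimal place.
318.2%

For Y = 2X^4:
If X → X(1 + 0.43)
Then Y → Y · (1 + 0.43)^4
     ≈ Y · 4.1816

Percentage change = ((1 + 0.43)^4 − 1) × 100% ≈ 318.2%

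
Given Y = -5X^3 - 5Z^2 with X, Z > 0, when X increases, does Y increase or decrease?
Y decreases

Taking the partial derivative:
∂Y/∂X = -15X^2

∂Y/∂X = -15X^2 < 0 (assuming positive values)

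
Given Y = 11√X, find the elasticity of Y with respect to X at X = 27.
Elasticity = 1/2

Elasticity = (dY/dX) · (X/Y)

dY/dX = 11/(2·√X)
At X = 27: dY/dX = 11·√3/18, Y = 33·√3

Elasticity = (11·√3/18) · (27 / (33·√3)) = 1/2

Interpretation: for a small percentage change in X, the percentage change in Y is approximately 0.50 times as large.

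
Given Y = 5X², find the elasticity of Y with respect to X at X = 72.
Elasticity = 2

Elasticity = (dY/dX) · (X/Y)

dY/dX = 10·X
At X = 72: dY/dX = 720, Y = 25920

Elasticity = 720 · (72 / 25920) = 2

Interpretation: for a small percentage change in X, the percentage change in Y is approximately 2.00 times as large.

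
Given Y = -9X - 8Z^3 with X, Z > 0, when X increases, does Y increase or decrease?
Y decreases

Taking the partial derivative:
∂Y/∂X = -9

∂Y/∂X = -9 < 0 (assuming positive values)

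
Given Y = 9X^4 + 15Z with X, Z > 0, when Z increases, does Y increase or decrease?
Y increases

Taking the partial derivative:
∂Y/∂Z = 15

∂Y/∂Z = 15 > 0 (assuming positive values)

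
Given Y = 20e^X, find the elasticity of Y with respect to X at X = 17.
Elasticity = 17

Elasticity = (dY/dX) · (X/Y)

dY/dX = 20·e^X
At X = 17: dY/dX = 20·e^17, Y = 20·e^17

Elasticity = (20·e^17) · (17 / (20·e^17)) = 17

Interpretation: for a small percentage change in X, the percentage change in Y is approximately 17.00 times as large.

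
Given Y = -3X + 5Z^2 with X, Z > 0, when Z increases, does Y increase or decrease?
Y increases

Taking the partial derivative:
∂Y/∂Z = 10Z

∂Y/∂Z = 10Z > 0 (assuming positive values)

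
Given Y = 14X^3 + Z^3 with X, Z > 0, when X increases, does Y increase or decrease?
Y increases

Taking the partial derivative:
∂Y/∂X = 42X^2

∂Y/∂X = 42X^2 > 0 (assuming positive values)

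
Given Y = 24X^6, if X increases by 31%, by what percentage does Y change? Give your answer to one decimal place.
405.4%

For Y = 24X^6:
If X → X(1 + 0.31)
Then Y → Y · (1 + 0.31)^6
     ≈ Y · 5.0539

Percentage change = ((1 + 0.31)^6 − 1) × 100% ≈ 405.4%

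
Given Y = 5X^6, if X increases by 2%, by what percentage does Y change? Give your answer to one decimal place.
12.6%

For Y = 5X^6:
If X → X(1 + 0.02)
Then Y → Y · (1 + 0.02)^6
     ≈ Y · 1.1262

Percentage change = ((1 + 0.02)^6 − 1) × 100% ≈ 12.6%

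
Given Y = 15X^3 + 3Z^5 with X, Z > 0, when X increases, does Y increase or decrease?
Y increases

Taking the partial derivative:
∂Y/∂X = 45X^2

∂Y/∂X = 45X^2 > 0 (assuming positive values)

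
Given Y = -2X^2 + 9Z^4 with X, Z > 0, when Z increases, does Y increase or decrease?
Y increases

Taking the partial derivative:
∂Y/∂Z = 36Z^3

∂Y/∂Z = 36Z^3 > 0 (assuming positive values)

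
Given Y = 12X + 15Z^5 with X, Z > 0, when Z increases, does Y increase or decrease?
Y increases

Taking the partial derivative:
∂Y/∂Z = 75Z^4

∂Y/∂Z = 75Z^4 > 0 (assuming positive values)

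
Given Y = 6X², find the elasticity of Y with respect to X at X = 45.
Elasticity = 2

Elasticity = (dY/dX) · (X/Y)

dY/dX = 12·X
At X = 45: dY/dX = 540, Y = 12150

Elasticity = 540 · (45 / 12150) = 2

Interpretation: for a small percentage change in X, the percentage change in Y is approximately 2.00 times as large.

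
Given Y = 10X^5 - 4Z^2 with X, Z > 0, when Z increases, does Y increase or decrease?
Y decreases

Taking the partial derivative:
∂Y/∂Z = -8Z

∂Y/∂Z = -8Z < 0 (assuming positive values)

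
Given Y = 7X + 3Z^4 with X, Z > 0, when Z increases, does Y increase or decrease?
Y increases

Taking the partial derivative:
∂Y/∂Z = 12Z^3

∂Y/∂Z = 12Z^3 > 0 (assuming positive values)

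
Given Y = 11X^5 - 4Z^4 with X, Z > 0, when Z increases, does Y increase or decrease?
Y decreases

Taking the partial derivative:
∂Y/∂Z = -16Z^3

∂Y/∂Z = -16Z^3 < 0 (assuming positive values)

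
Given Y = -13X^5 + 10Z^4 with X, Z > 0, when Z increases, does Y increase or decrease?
Y increases

Taking the partial derivative:
∂Y/∂Z = 40Z^3

∂Y/∂Z = 40Z^3 > 0 (assuming positive values)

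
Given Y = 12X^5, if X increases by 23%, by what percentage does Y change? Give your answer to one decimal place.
181.5%

For Y = 12X^5:
If X → X(1 + 0.23)
Then Y → Y · (1 + 0.23)^5
     ≈ Y · 2.8153

Percentage change = ((1 + 0.23)^5 − 1) × 100% ≈ 181.5%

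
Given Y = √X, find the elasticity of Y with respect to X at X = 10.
Elasticity = 1/2

Elasticity = (dY/dX) · (X/Y)

dY/dX = 1/(2·√X)
At X = 10: dY/dX = √10/20, Y = √10

Elasticity = (√10/20) · (10 / (√10)) = 1/2

Interpretation: for a small percentage change in X, the percentage change in Y is approximately 0.50 times as large.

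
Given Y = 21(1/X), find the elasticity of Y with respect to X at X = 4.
Elasticity = -1

Elasticity = (dY/dX) · (X/Y)

dY/dX = -21/X²
At X = 4: dY/dX = -21/16, Y = 21/4

Elasticity = (-21/16) · (4 / (21/4)) = -1

Interpretation: for a small percentage change in X, the percentage change in Y is approximately -1.00 times as large.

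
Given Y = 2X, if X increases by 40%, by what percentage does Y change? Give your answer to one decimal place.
40.0%

For Y = 2X:
If X → X(1 + 0.4)
Then Y → Y · (1 + 0.4)^1
     = Y · 1.4000

Percentage change = ((1 + 0.4)^1 − 1) × 100% = 40.0%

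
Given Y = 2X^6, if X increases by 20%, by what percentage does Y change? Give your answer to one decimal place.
198.6%

For Y = 2X^6:
If X → X(1 + 0.2)
Then Y → Y · (1 + 0.2)^6
     ≈ Y · 2.9860

Percentage change = ((1 + 0.2)^6 − 1) × 100% ≈ 198.6%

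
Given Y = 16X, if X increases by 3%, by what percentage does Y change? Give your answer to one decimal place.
3.0%

For Y = 16X:
If X → X(1 + 0.03)
Then Y → Y · (1 + 0.03)^1
     = Y · 1.0300

Percentage change = ((1 + 0.03)^1 − 1) × 100% = 3.0%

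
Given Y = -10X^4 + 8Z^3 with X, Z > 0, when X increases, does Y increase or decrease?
Y decreases

Taking the partial derivative:
∂Y/∂X = -40X^3

∂Y/∂X = -40X^3 < 0 (assuming positive values)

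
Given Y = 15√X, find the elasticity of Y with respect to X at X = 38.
Elasticity = 1/2

Elasticity = (dY/dX) · (X/Y)

dY/dX = 15/(2·√X)
At X = 38: dY/dX = 15·√38/76, Y = 15·√38

Elasticity = (15·√38/76) · (38 / (15·√38)) = 1/2

Interpretation: for a small percentage change in X, the percentage change in Y is approximately 0.50 times as large.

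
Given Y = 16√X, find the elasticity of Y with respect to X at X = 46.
Elasticity = 1/2

Elasticity = (dY/dX) · (X/Y)

dY/dX = 8/√X
At X = 46: dY/dX = 4·√46/23, Y = 16·√46

Elasticity = (4·√46/23) · (46 / (16·√46)) = 1/2

Interpretation: for a small percentage change in X, the percentage change in Y is approximately 0.50 times as large.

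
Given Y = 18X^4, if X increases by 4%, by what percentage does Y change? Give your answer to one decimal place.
17.0%

For Y = 18X^4:
If X → X(1 + 0.04)
Then Y → Y · (1 + 0.04)^4
     ≈ Y · 1.1699

Percentage change = ((1 + 0.04)^4 − 1) × 100% ≈ 17.0%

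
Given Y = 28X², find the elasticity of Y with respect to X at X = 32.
Elasticity = 2

Elasticity = (dY/dX) · (X/Y)

dY/dX = 56·X
At X = 32: dY/dX = 1792, Y = 28672

Elasticity = 1792 · (32 / 28672) = 2

Interpretation: for a small percentage change in X, the percentage change in Y is approximately 2.00 times as large.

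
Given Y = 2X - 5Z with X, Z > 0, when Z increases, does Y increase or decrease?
Y decreases

Taking the partial derivative:
∂Y/∂Z = -5

∂Y/∂Z = -5 < 0 (assuming positive values)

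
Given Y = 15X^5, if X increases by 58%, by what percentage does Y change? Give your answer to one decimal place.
884.7%

For Y = 15X^5:
If X → X(1 + 0.58)
Then Y → Y · (1 + 0.58)^5
     ≈ Y · 9.8466

Percentage change = ((1 + 0.58)^5 − 1) × 100% ≈ 884.7%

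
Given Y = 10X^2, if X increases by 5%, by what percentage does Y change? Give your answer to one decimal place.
10.3%

For Y = 10X^2:
If X → X(1 + 0.05)
Then Y → Y · (1 + 0.05)^2
     = Y · 1.1025

Percentage change = ((1 + 0.05)^2 − 1) × 100% ≈ 10.3%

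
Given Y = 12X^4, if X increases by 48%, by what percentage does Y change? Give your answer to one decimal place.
379.8%

For Y = 12X^4:
If X → X(1 + 0.48)
Then Y → Y · (1 + 0.48)^4
     ≈ Y · 4.7979

Percentage change = ((1 + 0.48)^4 − 1) × 100% ≈ 379.8%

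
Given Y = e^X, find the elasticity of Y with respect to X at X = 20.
Elasticity = 20

Elasticity = (dY/dX) · (X/Y)

dY/dX = e^X
At X = 20: dY/dX = e^20, Y = e^20

Elasticity = (e^20) · (20 / (e^20)) = 20

Interpretation: for a small percentage change in X, the percentage change in Y is approximately 20.00 times as large.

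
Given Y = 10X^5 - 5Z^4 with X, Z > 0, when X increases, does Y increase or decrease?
Y increases

Taking the partial derivative:
∂Y/∂X = 50X^4

∂Y/∂X = 50X^4 > 0 (assuming positive values)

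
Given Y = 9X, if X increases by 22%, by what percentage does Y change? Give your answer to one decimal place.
22.0%

For Y = 9X:
If X → X(1 + 0.22)
Then Y → Y · (1 + 0.22)^1
     = Y · 1.2200

Percentage change = ((1 + 0.22)^1 − 1) × 100% = 22.0%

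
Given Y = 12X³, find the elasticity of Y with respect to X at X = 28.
Elasticity = 3

Elasticity = (dY/dX) · (X/Y)

dY/dX = 36·X²
At X = 28: dY/dX = 28224, Y = 263424

Elasticity = 28224 · (28 / 263424) = 3

Interpretation: for a small percentage change in X, the percentage change in Y is approximately 3.00 times as large.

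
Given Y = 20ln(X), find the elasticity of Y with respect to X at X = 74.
Elasticity = 1/ln(74) ≈ 0.2323

Elasticity = (dY/dX) · (X/Y)

dY/dX = 20/X
At X = 74: dY/dX = 10/37, Y = 20·ln(74)

Elasticity = (10/37) · (74 / (20·ln(74))) = 1/ln(74) ≈ 0.2323

Interpretation: for a small percentage change in X, the percentage change in Y is approximately 0.23 times as large.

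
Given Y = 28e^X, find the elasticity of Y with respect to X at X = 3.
Elasticity = 3

Elasticity = (dY/dX) · (X/Y)

dY/dX = 28·e^X
At X = 3: dY/dX = 28·e^3, Y = 28·e^3

Elasticity = (28·e^3) · (3 / (28·e^3)) = 3

Interpretation: for a small percentage change in X, the percentage change in Y is approximately 3.00 times as large.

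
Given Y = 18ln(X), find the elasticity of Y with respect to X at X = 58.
Elasticity = 1/ln(58) ≈ 0.2463

Elasticity = (dY/dX) · (X/Y)

dY/dX = 18/X
At X = 58: dY/dX = 9/29, Y = 18·ln(58)

Elasticity = (9/29) · (58 / (18·ln(58))) = 1/ln(58) ≈ 0.2463

Interpretation: for a small percentage change in X, the percentage change in Y is approximately 0.25 times as large.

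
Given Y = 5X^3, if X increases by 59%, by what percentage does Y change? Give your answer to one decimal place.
302.0%

For Y = 5X^3:
If X → X(1 + 0.59)
Then Y → Y · (1 + 0.59)^3
     ≈ Y · 4.0197

Percentage change = ((1 + 0.59)^3 − 1) × 100% ≈ 302.0%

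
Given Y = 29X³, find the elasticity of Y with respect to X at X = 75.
Elasticity = 3

Elasticity = (dY/dX) · (X/Y)

dY/dX = 87·X²
At X = 75: dY/dX = 489375, Y = 12234375

Elasticity = 489375 · (75 / 12234375) = 3

Interpretation: for a small percentage change in X, the percentage change in Y is approximately 3.00 times as large.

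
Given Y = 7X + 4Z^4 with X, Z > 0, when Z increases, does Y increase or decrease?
Y increases

Taking the partial derivative:
∂Y/∂Z = 16Z^3

∂Y/∂Z = 16Z^3 > 0 (assuming positive values)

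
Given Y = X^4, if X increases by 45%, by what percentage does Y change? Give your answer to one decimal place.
342.1%

For Y = X^4:
If X → X(1 + 0.45)
Then Y → Y · (1 + 0.45)^4
     ≈ Y · 4.4205

Percentage change = ((1 + 0.45)^4 − 1) × 100% ≈ 342.1%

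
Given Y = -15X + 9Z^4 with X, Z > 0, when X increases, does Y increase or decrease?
Y decreases

Taking the partial derivative:
∂Y/∂X = -15

∂Y/∂X = -15 < 0 (assuming positive values)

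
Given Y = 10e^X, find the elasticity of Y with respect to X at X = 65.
Elasticity = 65

Elasticity = (dY/dX) · (X/Y)

dY/dX = 10·e^X
At X = 65: dY/dX = 10·e^65, Y = 10·e^65

Elasticity = (10·e^65) · (65 / (10·e^65)) = 65

Interpretation: for a small percentage change in X, the percentage change in Y is approximately 65.00 times as large.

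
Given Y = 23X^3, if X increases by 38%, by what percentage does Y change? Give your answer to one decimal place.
162.8%

For Y = 23X^3:
If X → X(1 + 0.38)
Then Y → Y · (1 + 0.38)^3
     ≈ Y · 2.6281

Percentage change = ((1 + 0.38)^3 − 1) × 100% ≈ 162.8%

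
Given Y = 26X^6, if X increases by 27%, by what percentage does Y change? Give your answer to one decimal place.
319.6%

For Y = 26X^6:
If X → X(1 + 0.27)
Then Y → Y · (1 + 0.27)^6
     ≈ Y · 4.1959

Percentage change = ((1 + 0.27)^6 − 1) × 100% ≈ 319.6%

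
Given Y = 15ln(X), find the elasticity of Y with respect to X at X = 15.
Elasticity = 1/ln(15) ≈ 0.3693

Elasticity = (dY/dX) · (X/Y)

dY/dX = 15/X
At X = 15: dY/dX = 1, Y = 15·ln(15)

Elasticity = 1 · (15 / (15·ln(15))) = 1/ln(15) ≈ 0.3693

Interpretation: for a small percentage change in X, the percentage change in Y is approximately 0.37 times as large.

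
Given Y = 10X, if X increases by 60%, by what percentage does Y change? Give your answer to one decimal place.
60.0%

For Y = 10X:
If X → X(1 + 0.6)
Then Y → Y · (1 + 0.6)^1
     = Y · 1.6000

Percentage change = ((1 + 0.6)^1 − 1) × 100% = 60.0%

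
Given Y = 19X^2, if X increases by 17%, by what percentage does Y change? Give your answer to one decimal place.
36.9%

For Y = 19X^2:
If X → X(1 + 0.17)
Then Y → Y · (1 + 0.17)^2
     = Y · 1.3689

Percentage change = ((1 + 0.17)^2 − 1) × 100% ≈ 36.9%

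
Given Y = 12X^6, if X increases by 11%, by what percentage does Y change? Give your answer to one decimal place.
87.0%

For Y = 12X^6:
If X → X(1 + 0.11)
Then Y → Y · (1 + 0.11)^6
     ≈ Y · 1.8704

Percentage change = ((1 + 0.11)^6 − 1) × 100% ≈ 87.0%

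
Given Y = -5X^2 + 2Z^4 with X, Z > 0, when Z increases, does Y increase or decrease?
Y increases

Taking the partial derivative:
∂Y/∂Z = 8Z^3

∂Y/∂Z = 8Z^3 > 0 (assuming positive values)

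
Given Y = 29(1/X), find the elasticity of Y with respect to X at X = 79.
Elasticity = -1

Elasticity = (dY/dX) · (X/Y)

dY/dX = -29/X²
At X = 79: dY/dX = -29/6241, Y = 29/79

Elasticity = (-29/6241) · (79 / (29/79)) = -1

Interpretation: for a small percentage change in X, the percentage change in Y is approximately -1.00 times as large.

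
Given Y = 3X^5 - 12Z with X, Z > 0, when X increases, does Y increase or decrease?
Y increases

Taking the partial derivative:
∂Y/∂X = 15X^4

∂Y/∂X = 15X^4 > 0 (assuming positive values)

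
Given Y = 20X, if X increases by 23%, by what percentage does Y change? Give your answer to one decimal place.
23.0%

For Y = 20X:
If X → X(1 + 0.23)
Then Y → Y · (1 + 0.23)^1
     = Y · 1.2300

Percentage change = ((1 + 0.23)^1 − 1) × 100% = 23.0%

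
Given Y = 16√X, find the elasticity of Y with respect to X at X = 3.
Elasticity = 1/2

Elasticity = (dY/dX) · (X/Y)

dY/dX = 8/√X
At X = 3: dY/dX = 8·√3/3, Y = 16·√3

Elasticity = (8·√3/3) · (3 / (16·√3)) = 1/2

Interpretation: for a small percentage change in X, the percentage change in Y is approximately 0.50 times as large.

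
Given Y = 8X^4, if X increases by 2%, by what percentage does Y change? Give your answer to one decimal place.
8.2%

For Y = 8X^4:
If X → X(1 + 0.02)
Then Y → Y · (1 + 0.02)^4
     ≈ Y · 1.0824

Percentage change = ((1 + 0.02)^4 − 1) × 100% ≈ 8.2%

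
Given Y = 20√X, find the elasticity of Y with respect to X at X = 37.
Elasticity = 1/2

Elasticity = (dY/dX) · (X/Y)

dY/dX = 10/√X
At X = 37: dY/dX = 10·√37/37, Y = 20·√37

Elasticity = (10·√37/37) · (37 / (20·√37)) = 1/2

Interpretation: for a small percentage change in X, the percentage change in Y is approximately 0.50 times as large.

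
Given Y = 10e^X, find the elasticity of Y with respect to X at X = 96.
Elasticity = 96

Elasticity = (dY/dX) · (X/Y)

dY/dX = 10·e^X
At X = 96: dY/dX = 10·e^96, Y = 10·e^96

Elasticity = (10·e^96) · (96 / (10·e^96)) = 96

Interpretation: for a small percentage change in X, the percentage change in Y is approximately 96.00 times as large.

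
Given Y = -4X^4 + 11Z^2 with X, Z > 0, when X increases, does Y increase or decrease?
Y decreases

Taking the partial derivative:
∂Y/∂X = -16X^3

∂Y/∂X = -16X^3 < 0 (assuming positive values)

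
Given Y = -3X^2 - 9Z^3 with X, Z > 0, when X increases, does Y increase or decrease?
Y decreases

Taking the partial derivative:
∂Y/∂X = -6X

∂Y/∂X = -6X < 0 (assuming positive values)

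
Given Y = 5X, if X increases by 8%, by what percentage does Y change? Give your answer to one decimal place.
8.0%

For Y = 5X:
If X → X(1 + 0.08)
Then Y → Y · (1 + 0.08)^1
     = Y · 1.0800

Percentage change = ((1 + 0.08)^1 − 1) × 100% = 8.0%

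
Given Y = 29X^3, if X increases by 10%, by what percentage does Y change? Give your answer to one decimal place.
33.1%

For Y = 29X^3:
If X → X(1 + 0.1)
Then Y → Y · (1 + 0.1)^3
     = Y · 1.3310

Percentage change = ((1 + 0.1)^3 − 1) × 100% = 33.1%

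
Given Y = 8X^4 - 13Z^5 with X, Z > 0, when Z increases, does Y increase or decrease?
Y decreases

Taking the partial derivative:
∂Y/∂Z = -65Z^4

∂Y/∂Z = -65Z^4 < 0 (assuming positive values)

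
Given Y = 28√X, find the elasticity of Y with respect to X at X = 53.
Elasticity = 1/2

Elasticity = (dY/dX) · (X/Y)

dY/dX = 14/√X
At X = 53: dY/dX = 14·√53/53, Y = 28·√53

Elasticity = (14·√53/53) · (53 / (28·√53)) = 1/2

Interpretation: for a small percentage change in X, the percentage change in Y is approximately 0.50 times as large.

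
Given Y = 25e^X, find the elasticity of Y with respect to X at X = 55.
Elasticity = 55

Elasticity = (dY/dX) · (X/Y)

dY/dX = 25·e^X
At X = 55: dY/dX = 25·e^55, Y = 25·e^55

Elasticity = (25·e^55) · (55 / (25·e^55)) = 55

Interpretation: for a small percentage change in X, the percentage change in Y is approximately 55.00 times as large.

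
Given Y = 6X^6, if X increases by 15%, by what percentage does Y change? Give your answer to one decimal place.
131.3%

For Y = 6X^6:
If X → X(1 + 0.15)
Then Y → Y · (1 + 0.15)^6
     ≈ Y · 2.3131

Percentage change = ((1 + 0.15)^6 − 1) × 100% ≈ 131.3%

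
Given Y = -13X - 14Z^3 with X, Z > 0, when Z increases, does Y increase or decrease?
Y decreases

Taking the partial derivative:
∂Y/∂Z = -42Z^2

∂Y/∂Z = -42Z^2 < 0 (assuming positive values)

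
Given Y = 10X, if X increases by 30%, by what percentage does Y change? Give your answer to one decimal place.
30.0%

For Y = 10X:
If X → X(1 + 0.3)
Then Y → Y · (1 + 0.3)^1
     = Y · 1.3000

Percentage change = ((1 + 0.3)^1 − 1) × 100% = 30.0%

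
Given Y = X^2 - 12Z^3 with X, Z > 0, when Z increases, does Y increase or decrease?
Y decreases

Taking the partial derivative:
∂Y/∂Z = -36Z^2

∂Y/∂Z = -36Z^2 < 0 (assuming positive values)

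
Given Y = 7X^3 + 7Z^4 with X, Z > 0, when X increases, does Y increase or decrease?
Y increases

Taking the partial derivative:
∂Y/∂X = 21X^2

∂Y/∂X = 21X^2 > 0 (assuming positive values)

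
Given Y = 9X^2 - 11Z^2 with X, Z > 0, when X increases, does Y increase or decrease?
Y increases

Taking the partial derivative:
∂Y/∂X = 18X

∂Y/∂X = 18X > 0 (assuming positive values)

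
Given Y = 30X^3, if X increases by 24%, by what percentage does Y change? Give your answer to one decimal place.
90.7%

For Y = 30X^3:
If X → X(1 + 0.24)
Then Y → Y · (1 + 0.24)^3
     ≈ Y · 1.9066

Percentage change = ((1 + 0.24)^3 − 1) × 100% ≈ 90.7%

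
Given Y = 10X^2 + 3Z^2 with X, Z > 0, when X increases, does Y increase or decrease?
Y increases

Taking the partial derivative:
∂Y/∂X = 20X

∂Y/∂X = 20X > 0 (assuming positive values)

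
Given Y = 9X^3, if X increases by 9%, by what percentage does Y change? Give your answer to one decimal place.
29.5%

For Y = 9X^3:
If X → X(1 + 0.09)
Then Y → Y · (1 + 0.09)^3
     ≈ Y · 1.2950

Percentage change = ((1 + 0.09)^3 − 1) × 100% ≈ 29.5%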